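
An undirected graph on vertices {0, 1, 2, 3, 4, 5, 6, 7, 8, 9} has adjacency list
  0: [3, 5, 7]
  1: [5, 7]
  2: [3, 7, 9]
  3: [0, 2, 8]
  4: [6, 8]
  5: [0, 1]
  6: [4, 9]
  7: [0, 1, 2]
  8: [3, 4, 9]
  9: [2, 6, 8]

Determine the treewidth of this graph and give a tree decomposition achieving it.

Treewidth 2.
One such decomposition:
Bags: B1 = {4, 6, 8}  B2 = {6, 8, 9}  B3 = {3, 8, 9}  B4 = {2, 3, 9}  B5 = {0, 2, 3}  B6 = {0, 2, 7}  B7 = {0, 5, 7}  B8 = {1, 5, 7}
Tree: B1–B2, B2–B3, B3–B4, B4–B5, B5–B6, B6–B7, B7–B8

The largest bag has 3 vertices, giving width 2; this decomposition certifies tw(G) ≤ 2. Since 4–6–9–8–4 is a cycle in G, G is not acyclic. Forests are exactly the graphs of treewidth ≤ 1, so tw(G) ≥ 2. The upper and lower bounds meet at 2, so that is the treewidth.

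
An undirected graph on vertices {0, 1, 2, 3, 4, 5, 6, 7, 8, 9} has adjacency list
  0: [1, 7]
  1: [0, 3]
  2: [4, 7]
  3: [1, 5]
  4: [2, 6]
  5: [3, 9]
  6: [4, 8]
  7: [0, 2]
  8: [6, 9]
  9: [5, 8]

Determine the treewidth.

2

A width-2 tree decomposition is:
Bags: B1 = {4, 6, 8}  B2 = {4, 8, 9}  B3 = {4, 5, 9}  B4 = {3, 4, 5}  B5 = {1, 3, 4}  B6 = {0, 1, 4}  B7 = {0, 4, 7}  B8 = {2, 4, 7}
Tree: B1–B2, B2–B3, B3–B4, B4–B5, B5–B6, B6–B7, B7–B8
Every bag has size at most 3, so the width is 3 − 1 = 2 and tw(G) ≤ 2. Since 4–6–8–9–5–3–1–0–7–2–4 is a cycle in G, G is not acyclic. Forests are exactly the graphs of treewidth ≤ 1, so tw(G) ≥ 2. Therefore the treewidth is 2.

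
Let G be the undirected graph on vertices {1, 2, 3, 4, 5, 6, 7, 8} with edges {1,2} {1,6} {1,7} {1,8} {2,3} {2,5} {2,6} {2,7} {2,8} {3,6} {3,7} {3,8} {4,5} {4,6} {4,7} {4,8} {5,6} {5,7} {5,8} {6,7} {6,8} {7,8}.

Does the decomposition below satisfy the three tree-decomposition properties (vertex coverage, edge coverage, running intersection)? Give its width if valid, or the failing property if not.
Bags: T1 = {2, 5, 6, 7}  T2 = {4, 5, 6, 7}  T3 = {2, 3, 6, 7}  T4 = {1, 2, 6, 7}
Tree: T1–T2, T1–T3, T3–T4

A tree decomposition must satisfy three properties: every vertex lies in some bag; for every edge, both endpoints lie together in some bag; and for every vertex, the bags containing it form a connected subtree. Here vertex 8 appears in no bag, so the decomposition is invalid.

No — vertex 8 appears in no bag.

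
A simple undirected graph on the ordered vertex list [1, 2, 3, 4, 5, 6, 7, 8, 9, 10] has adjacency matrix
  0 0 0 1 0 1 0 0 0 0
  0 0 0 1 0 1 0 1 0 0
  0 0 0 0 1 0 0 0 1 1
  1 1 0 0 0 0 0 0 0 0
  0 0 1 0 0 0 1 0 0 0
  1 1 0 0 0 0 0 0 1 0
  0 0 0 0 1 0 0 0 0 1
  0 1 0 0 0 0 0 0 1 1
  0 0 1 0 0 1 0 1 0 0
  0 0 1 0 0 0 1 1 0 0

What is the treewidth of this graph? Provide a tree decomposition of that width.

Treewidth 2.
Bags: B1 = {1, 2, 4}  B2 = {1, 2, 6}  B3 = {2, 6, 8}  B4 = {6, 8, 9}  B5 = {8, 9, 10}  B6 = {3, 9, 10}  B7 = {3, 7, 10}  B8 = {3, 5, 7}
Tree: B1–B2, B2–B3, B3–B4, B4–B5, B5–B6, B6–B7, B7–B8

The largest bag has 3 vertices, giving width 2; this decomposition certifies tw(G) ≤ 2. Since 4–1–6–2–4 is a cycle in G, G is not acyclic. Forests are exactly the graphs of treewidth ≤ 1, so tw(G) ≥ 2. Combining the bounds, tw(G) = 2.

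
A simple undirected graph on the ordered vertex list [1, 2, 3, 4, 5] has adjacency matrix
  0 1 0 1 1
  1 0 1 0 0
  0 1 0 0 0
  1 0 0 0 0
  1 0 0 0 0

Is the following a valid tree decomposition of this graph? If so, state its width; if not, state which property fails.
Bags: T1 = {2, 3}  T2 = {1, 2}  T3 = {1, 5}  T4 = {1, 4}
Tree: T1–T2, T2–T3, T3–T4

Every vertex of G appears in some bag (union = {1, 2, 3, 4, 5}); every edge is covered by a bag; and for each vertex v the set of bags containing v is connected in the bag tree. The decomposition is therefore valid. The largest bag has 2 vertices, so the width is 1.

Yes; width 1.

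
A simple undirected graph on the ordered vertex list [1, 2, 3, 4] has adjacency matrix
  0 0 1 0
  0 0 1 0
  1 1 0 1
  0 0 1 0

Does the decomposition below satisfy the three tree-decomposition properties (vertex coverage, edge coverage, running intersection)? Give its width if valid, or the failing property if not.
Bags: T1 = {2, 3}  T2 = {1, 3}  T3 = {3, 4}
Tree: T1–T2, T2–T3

Yes; width 1.

Checking the three conditions: (i) the bags cover all of {1, 2, 3, 4}; (ii) for each edge, some bag contains both endpoints; (iii) the bags containing any fixed vertex form a subtree. All hold, so the decomposition is valid with width 2 − 1 = 1.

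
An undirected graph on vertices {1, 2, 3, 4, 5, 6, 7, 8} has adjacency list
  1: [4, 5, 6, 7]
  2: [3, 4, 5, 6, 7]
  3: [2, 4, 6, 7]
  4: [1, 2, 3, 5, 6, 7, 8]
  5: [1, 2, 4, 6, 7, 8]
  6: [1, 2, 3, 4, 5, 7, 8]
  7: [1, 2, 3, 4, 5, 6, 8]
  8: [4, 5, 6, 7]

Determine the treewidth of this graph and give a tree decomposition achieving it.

Each bag holds 5 vertices, so the decomposition has width 4, which upper-bounds the treewidth. Conversely, {2, 3, 4, 6, 7} is a clique of size 5, and the vertices of any clique must share a bag in every tree decomposition; so some bag has ≥ 5 vertices and tw(G) ≥ 4. The upper and lower bounds meet at 4, so that is the treewidth.

Treewidth 4.
One optimal decomposition is:
Bags: B1 = {4, 5, 6, 7, 8}  B2 = {2, 4, 5, 6, 7}  B3 = {2, 3, 4, 6, 7}  B4 = {1, 4, 5, 6, 7}
Tree: B1–B2, B2–B3, B2–B4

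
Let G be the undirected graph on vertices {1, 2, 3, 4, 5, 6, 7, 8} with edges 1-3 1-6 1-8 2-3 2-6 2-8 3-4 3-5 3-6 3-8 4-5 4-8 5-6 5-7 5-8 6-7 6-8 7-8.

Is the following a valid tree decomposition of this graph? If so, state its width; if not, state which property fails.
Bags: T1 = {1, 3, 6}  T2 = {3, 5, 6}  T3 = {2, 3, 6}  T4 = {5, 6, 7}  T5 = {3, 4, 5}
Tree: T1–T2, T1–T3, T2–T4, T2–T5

A tree decomposition must satisfy three properties: every vertex lies in some bag; for every edge, both endpoints lie together in some bag; and for every vertex, the bags containing it form a connected subtree. Here vertex 8 appears in no bag, so the decomposition is invalid.

No — vertex 8 appears in no bag.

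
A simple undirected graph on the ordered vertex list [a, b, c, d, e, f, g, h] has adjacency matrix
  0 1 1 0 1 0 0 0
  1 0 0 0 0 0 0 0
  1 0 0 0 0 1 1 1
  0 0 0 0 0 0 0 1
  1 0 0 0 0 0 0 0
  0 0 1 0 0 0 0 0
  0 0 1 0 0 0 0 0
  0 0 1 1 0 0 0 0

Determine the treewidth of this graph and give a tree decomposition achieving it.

Every bag has size at most 2, so the width is 2 − 1 = 1 and tw(G) ≤ 1. G has an edge, so its treewidth is at least 1. Hence tw(G) = 1 exactly.

Treewidth 1.
One such decomposition:
Bags: B1 = {a, c}  B2 = {c, h}  B3 = {d, h}  B4 = {c, f}  B5 = {a, e}  B6 = {c, g}  B7 = {a, b}
Tree: B1–B2, B2–B3, B1–B4, B1–B5, B1–B6, B1–B7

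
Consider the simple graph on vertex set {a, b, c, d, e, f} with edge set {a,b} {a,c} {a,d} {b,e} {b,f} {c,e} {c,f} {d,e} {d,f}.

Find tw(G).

A width-3 tree decomposition is:
Bags: B1 = {a, c, e, f}  B2 = {a, b, e, f}  B3 = {a, d, e, f}
Tree: B1–B2, B2–B3
Every bag has size at most 4, so the width is 4 − 1 = 3 and tw(G) ≤ 3. For the lower bound: the 4 vertex sets {a,c}, {b,f}, {e}, {d} are disjoint, each induces a connected subgraph, and every pair is joined by at least one edge of G. Contracting each set to a single vertex therefore yields K_{4} as a minor, and since treewidth is minor-monotone, tw(G) ≥ tw(K_{4}) = 3. Hence tw(G) = 3 exactly.

3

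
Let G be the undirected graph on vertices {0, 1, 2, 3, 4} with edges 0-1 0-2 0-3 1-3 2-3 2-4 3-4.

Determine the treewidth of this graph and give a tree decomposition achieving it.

The largest bag has 3 vertices, giving width 2; this decomposition certifies tw(G) ≤ 2. For the lower bound, the 3 vertices {0, 1, 3} are pairwise adjacent, and any tree decomposition puts a clique entirely inside one bag — forcing width ≥ 2. Therefore the treewidth is 2.

Treewidth 2.
Bags: B1 = {0, 2, 3}  B2 = {2, 3, 4}  B3 = {0, 1, 3}
Tree: B1–B2, B1–B3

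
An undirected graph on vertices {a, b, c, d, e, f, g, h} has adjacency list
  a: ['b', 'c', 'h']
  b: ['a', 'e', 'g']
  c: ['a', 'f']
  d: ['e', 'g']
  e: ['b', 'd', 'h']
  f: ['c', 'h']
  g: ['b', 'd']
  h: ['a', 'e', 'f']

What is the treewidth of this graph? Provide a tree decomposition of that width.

Treewidth 2.
One such decomposition:
Bags: B1 = {c, f, h}  B2 = {a, c, h}  B3 = {a, e, h}  B4 = {a, b, e}  B5 = {b, d, e}  B6 = {b, d, g}
Tree: B1–B2, B2–B3, B3–B4, B4–B5, B5–B6

Each bag holds 3 vertices, so the decomposition has width 2, which upper-bounds the treewidth. For the lower bound, G contains the cycle f–c–a–h–f, so G is not a forest; only forests have treewidth ≤ 1, hence tw(G) ≥ 2. Hence tw(G) = 2 exactly.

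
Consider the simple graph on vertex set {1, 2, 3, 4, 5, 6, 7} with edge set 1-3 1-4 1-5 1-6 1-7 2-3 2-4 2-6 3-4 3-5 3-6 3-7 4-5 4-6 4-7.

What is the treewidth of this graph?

A width-3 tree decomposition is:
Bags: B1 = {1, 3, 4, 5}  B2 = {1, 3, 4, 7}  B3 = {1, 3, 4, 6}  B4 = {2, 3, 4, 6}
Tree: B1–B2, B2–B3, B3–B4
The largest bag has 4 vertices, giving width 3; this decomposition certifies tw(G) ≤ 3. Conversely, {1, 3, 4, 5} is a clique of size 4, and the vertices of any clique must share a bag in every tree decomposition; so some bag has ≥ 4 vertices and tw(G) ≥ 3. Therefore the treewidth is 3.

3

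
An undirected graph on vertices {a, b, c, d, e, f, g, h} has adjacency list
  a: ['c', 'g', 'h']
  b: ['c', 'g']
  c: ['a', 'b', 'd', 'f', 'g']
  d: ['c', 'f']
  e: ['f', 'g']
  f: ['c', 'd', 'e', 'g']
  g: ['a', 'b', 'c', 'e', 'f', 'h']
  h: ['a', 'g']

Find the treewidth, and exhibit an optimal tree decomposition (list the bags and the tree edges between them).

Treewidth 2.
One optimal decomposition is:
Bags: B1 = {c, f, g}  B2 = {c, d, f}  B3 = {b, c, g}  B4 = {e, f, g}  B5 = {a, c, g}  B6 = {a, g, h}
Tree: B1–B2, B1–B3, B1–B4, B1–B5, B5–B6

Every bag has size at most 3, so the width is 3 − 1 = 2 and tw(G) ≤ 2. For the lower bound, the 3 vertices {c, d, f} are pairwise adjacent, and any tree decomposition puts a clique entirely inside one bag — forcing width ≥ 2. Combining the bounds, tw(G) = 2.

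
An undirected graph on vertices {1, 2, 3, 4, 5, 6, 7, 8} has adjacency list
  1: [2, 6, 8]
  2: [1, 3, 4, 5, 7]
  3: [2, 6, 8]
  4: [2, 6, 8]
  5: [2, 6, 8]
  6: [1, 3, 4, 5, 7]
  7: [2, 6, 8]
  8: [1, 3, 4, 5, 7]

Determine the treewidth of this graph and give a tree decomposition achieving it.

Treewidth 3.
Bags: B1 = {2, 4, 6, 8}  B2 = {2, 6, 7, 8}  B3 = {2, 3, 6, 8}  B4 = {2, 5, 6, 8}  B5 = {1, 2, 6, 8}
Tree: B1–B2, B2–B3, B3–B4, B4–B5

Every bag has size at most 4, so the width is 4 − 1 = 3 and tw(G) ≤ 3. For the lower bound: the 4 vertex sets {4,8}, {6,7}, {2}, {3} are disjoint, each induces a connected subgraph, and every pair is joined by at least one edge of G. Contracting each set to a single vertex therefore yields K_{4} as a minor, and since treewidth is minor-monotone, tw(G) ≥ tw(K_{4}) = 3. Therefore the treewidth is 3.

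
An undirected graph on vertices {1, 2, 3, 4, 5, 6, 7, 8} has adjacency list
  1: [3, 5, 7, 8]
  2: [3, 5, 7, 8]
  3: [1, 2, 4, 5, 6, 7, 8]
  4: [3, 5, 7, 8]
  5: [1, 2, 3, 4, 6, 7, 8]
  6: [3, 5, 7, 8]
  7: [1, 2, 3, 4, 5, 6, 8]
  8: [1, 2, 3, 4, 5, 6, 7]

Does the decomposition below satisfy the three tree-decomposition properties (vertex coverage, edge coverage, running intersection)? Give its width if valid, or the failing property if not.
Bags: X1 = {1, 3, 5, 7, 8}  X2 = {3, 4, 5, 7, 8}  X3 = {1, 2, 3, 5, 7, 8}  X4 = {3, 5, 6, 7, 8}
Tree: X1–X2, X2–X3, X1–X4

No — bags containing vertex 1 are not connected in the tree.

A tree decomposition must satisfy three properties: every vertex lies in some bag; for every edge, both endpoints lie together in some bag; and for every vertex, the bags containing it form a connected subtree. Here bags containing vertex 1 are not connected in the tree, so the decomposition is invalid.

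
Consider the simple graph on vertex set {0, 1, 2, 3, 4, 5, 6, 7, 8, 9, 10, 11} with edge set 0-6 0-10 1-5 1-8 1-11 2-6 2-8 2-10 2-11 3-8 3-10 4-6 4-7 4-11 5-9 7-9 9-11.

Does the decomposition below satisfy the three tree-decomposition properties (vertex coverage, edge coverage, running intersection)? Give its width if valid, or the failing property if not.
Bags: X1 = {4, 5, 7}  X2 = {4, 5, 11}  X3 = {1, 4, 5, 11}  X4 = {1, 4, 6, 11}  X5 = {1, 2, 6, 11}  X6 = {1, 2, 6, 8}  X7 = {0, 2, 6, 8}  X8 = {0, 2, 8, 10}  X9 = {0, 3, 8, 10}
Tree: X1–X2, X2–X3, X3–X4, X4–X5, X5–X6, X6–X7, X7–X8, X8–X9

A tree decomposition must satisfy three properties: every vertex lies in some bag; for every edge, both endpoints lie together in some bag; and for every vertex, the bags containing it form a connected subtree. Here vertex 9 appears in no bag, so the decomposition is invalid.

No — vertex 9 appears in no bag.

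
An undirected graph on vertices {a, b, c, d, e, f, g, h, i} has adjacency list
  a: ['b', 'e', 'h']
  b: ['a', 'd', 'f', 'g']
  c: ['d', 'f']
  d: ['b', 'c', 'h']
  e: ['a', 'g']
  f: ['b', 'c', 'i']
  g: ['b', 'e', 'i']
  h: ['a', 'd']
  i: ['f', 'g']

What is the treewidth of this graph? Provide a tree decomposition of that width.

Every bag has size at most 4, so the width is 4 − 1 = 3 and tw(G) ≤ 3. For the lower bound: the 4 vertex sets {e,g,i}, {a}, {b}, {c,d,f,h} are disjoint, each induces a connected subgraph, and every pair is joined by at least one edge of G. Contracting each set to a single vertex therefore yields K_{4} as a minor, and since treewidth is minor-monotone, tw(G) ≥ tw(K_{4}) = 3. The upper and lower bounds meet at 3, so that is the treewidth.

Treewidth 3.
One optimal decomposition is:
Bags: B1 = {a, e, g, i}  B2 = {a, b, g, i}  B3 = {a, b, f, i}  B4 = {a, b, f, h}  B5 = {b, d, f, h}  B6 = {c, d, f, h}
Tree: B1–B2, B2–B3, B3–B4, B4–B5, B5–B6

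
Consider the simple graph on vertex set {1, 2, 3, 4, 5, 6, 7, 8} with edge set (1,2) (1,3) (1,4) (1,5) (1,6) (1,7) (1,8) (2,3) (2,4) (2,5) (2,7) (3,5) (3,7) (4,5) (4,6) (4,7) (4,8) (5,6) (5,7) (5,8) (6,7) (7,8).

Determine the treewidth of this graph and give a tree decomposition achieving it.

Each bag holds 5 vertices, so the decomposition has width 4, which upper-bounds the treewidth. For the lower bound, the 5 vertices {1, 2, 3, 5, 7} are pairwise adjacent, and any tree decomposition puts a clique entirely inside one bag — forcing width ≥ 4. Hence tw(G) = 4 exactly.

Treewidth 4.
One optimal decomposition is:
Bags: B1 = {1, 2, 4, 5, 7}  B2 = {1, 2, 3, 5, 7}  B3 = {1, 4, 5, 6, 7}  B4 = {1, 4, 5, 7, 8}
Tree: B1–B2, B1–B3, B3–B4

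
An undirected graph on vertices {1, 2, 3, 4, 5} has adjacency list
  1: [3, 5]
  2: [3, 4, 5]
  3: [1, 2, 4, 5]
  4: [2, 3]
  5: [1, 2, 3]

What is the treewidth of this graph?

2

A width-2 tree decomposition is:
Bags: B1 = {2, 3, 5}  B2 = {2, 3, 4}  B3 = {1, 3, 5}
Tree: B1–B2, B1–B3
Every bag has size at most 3, so the width is 3 − 1 = 2 and tw(G) ≤ 2. For the lower bound, the 3 vertices {1, 3, 5} are pairwise adjacent, and any tree decomposition puts a clique entirely inside one bag — forcing width ≥ 2. Therefore the treewidth is 2.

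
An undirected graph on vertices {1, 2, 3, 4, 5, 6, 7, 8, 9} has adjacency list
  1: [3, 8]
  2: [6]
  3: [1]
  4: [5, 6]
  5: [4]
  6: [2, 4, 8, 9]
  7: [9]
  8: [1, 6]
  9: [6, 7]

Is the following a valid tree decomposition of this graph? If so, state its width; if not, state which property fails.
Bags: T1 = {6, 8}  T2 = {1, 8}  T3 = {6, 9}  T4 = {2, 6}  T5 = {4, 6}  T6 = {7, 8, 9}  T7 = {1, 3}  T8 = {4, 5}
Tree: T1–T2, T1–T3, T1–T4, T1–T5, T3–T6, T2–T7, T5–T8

A tree decomposition must satisfy three properties: every vertex lies in some bag; for every edge, both endpoints lie together in some bag; and for every vertex, the bags containing it form a connected subtree. Here bags containing vertex 8 are not connected in the tree, so the decomposition is invalid.

No — bags containing vertex 8 are not connected in the tree.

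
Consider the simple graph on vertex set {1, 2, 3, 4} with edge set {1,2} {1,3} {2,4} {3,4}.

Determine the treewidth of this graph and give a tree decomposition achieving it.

Every bag has size at most 3, so the width is 3 − 1 = 2 and tw(G) ≤ 2. Since 1–3–4–2–1 is a cycle in G, G is not acyclic. Forests are exactly the graphs of treewidth ≤ 1, so tw(G) ≥ 2. Hence tw(G) = 2 exactly.

Treewidth 2.
Bags: B1 = {1, 3, 4}  B2 = {1, 2, 4}
Tree: B1–B2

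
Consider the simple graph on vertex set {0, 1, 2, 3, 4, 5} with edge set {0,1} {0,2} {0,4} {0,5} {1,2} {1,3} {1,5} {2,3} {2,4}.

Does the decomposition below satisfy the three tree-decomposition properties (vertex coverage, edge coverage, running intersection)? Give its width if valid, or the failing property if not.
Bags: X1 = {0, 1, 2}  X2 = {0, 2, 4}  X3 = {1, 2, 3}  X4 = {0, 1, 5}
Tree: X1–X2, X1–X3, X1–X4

Checking the three conditions: (i) the bags cover all of {0, 1, 2, 3, 4, 5}; (ii) for each edge, some bag contains both endpoints; (iii) the bags containing any fixed vertex form a subtree. All hold, so the decomposition is valid with width 3 − 1 = 2.

Yes; width 2.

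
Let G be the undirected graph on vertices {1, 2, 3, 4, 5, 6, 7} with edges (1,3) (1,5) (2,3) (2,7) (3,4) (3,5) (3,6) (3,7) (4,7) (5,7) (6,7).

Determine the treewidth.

A width-2 tree decomposition is:
Bags: B1 = {1, 3, 5}  B2 = {3, 5, 7}  B3 = {3, 6, 7}  B4 = {2, 3, 7}  B5 = {3, 4, 7}
Tree: B1–B2, B2–B3, B3–B4, B3–B5
Every bag has size at most 3, so the width is 3 − 1 = 2 and tw(G) ≤ 2. On the other hand G contains the 3-clique {1, 3, 5}. A clique must lie in a single bag of any decomposition, so no decomposition can have width below 2. The upper and lower bounds meet at 2, so that is the treewidth.

2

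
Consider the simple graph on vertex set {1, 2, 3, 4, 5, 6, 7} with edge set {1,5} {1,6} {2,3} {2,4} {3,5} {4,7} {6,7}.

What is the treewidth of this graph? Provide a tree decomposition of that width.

Each bag holds 3 vertices, so the decomposition has width 2, which upper-bounds the treewidth. The edges 1–5–3–2–4–7–6–1 form a cycle, so G is not a tree and its treewidth is at least 2. Hence tw(G) = 2 exactly.

Treewidth 2.
Bags: B1 = {1, 3, 5}  B2 = {1, 2, 3}  B3 = {1, 2, 4}  B4 = {1, 4, 7}  B5 = {1, 6, 7}
Tree: B1–B2, B2–B3, B3–B4, B4–B5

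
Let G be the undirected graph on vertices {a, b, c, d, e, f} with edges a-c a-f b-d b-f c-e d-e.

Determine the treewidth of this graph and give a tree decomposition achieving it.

Every bag has size at most 3, so the width is 3 − 1 = 2 and tw(G) ≤ 2. Since c–a–f–b–d–e–c is a cycle in G, G is not acyclic. Forests are exactly the graphs of treewidth ≤ 1, so tw(G) ≥ 2. Combining the bounds, tw(G) = 2.

Treewidth 2.
Bags: B1 = {a, c, f}  B2 = {b, c, f}  B3 = {b, c, d}  B4 = {c, d, e}
Tree: B1–B2, B2–B3, B3–B4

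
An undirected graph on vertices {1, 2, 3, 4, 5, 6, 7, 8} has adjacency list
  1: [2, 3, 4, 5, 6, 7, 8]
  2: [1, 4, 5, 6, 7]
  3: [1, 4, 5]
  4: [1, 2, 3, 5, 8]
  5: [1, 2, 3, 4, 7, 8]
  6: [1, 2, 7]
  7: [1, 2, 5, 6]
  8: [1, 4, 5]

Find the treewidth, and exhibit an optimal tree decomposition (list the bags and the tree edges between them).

Treewidth 3.
One such decomposition:
Bags: B1 = {1, 2, 4, 5}  B2 = {1, 4, 5, 8}  B3 = {1, 3, 4, 5}  B4 = {1, 2, 5, 7}  B5 = {1, 2, 6, 7}
Tree: B1–B2, B1–B3, B1–B4, B4–B5

Every bag has size at most 4, so the width is 4 − 1 = 3 and tw(G) ≤ 3. For the lower bound, the 4 vertices {1, 4, 5, 8} are pairwise adjacent, and any tree decomposition puts a clique entirely inside one bag — forcing width ≥ 3. The upper and lower bounds meet at 3, so that is the treewidth.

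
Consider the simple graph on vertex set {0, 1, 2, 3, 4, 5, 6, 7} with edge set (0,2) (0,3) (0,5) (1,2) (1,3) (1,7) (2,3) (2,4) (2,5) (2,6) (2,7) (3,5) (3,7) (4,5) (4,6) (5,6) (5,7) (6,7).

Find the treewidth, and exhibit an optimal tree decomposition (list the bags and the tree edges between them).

Treewidth 3.
One optimal decomposition is:
Bags: B1 = {2, 3, 5, 7}  B2 = {0, 2, 3, 5}  B3 = {1, 2, 3, 7}  B4 = {2, 5, 6, 7}  B5 = {2, 4, 5, 6}
Tree: B1–B2, B1–B3, B1–B4, B4–B5

Every bag has size at most 4, so the width is 4 − 1 = 3 and tw(G) ≤ 3. For the lower bound, the 4 vertices {1, 2, 3, 7} are pairwise adjacent, and any tree decomposition puts a clique entirely inside one bag — forcing width ≥ 3. Therefore the treewidth is 3.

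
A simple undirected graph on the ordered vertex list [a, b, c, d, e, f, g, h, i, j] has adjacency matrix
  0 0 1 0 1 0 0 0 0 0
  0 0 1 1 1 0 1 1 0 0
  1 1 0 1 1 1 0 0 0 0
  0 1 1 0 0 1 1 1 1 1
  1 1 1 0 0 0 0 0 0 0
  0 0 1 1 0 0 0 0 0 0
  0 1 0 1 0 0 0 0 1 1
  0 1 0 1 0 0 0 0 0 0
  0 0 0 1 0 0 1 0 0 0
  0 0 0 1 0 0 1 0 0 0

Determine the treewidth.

A width-2 tree decomposition is:
Bags: B1 = {b, d, g}  B2 = {d, g, i}  B3 = {b, c, d}  B4 = {d, g, j}  B5 = {b, c, e}  B6 = {c, d, f}  B7 = {b, d, h}  B8 = {a, c, e}
Tree: B1–B2, B1–B3, B2–B4, B3–B5, B3–B6, B1–B7, B5–B8
Every bag has size at most 3, so the width is 3 − 1 = 2 and tw(G) ≤ 2. On the other hand G contains the 3-clique {d, g, j}. A clique must lie in a single bag of any decomposition, so no decomposition can have width below 2. Hence tw(G) = 2 exactly.

2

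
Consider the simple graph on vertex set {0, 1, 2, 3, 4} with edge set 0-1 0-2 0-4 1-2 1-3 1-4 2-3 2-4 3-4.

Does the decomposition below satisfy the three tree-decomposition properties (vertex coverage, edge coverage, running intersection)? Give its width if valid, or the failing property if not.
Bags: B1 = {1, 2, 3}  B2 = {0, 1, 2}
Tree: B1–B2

A tree decomposition must satisfy three properties: every vertex lies in some bag; for every edge, both endpoints lie together in some bag; and for every vertex, the bags containing it form a connected subtree. Here vertex 4 appears in no bag, so the decomposition is invalid.

No — vertex 4 appears in no bag.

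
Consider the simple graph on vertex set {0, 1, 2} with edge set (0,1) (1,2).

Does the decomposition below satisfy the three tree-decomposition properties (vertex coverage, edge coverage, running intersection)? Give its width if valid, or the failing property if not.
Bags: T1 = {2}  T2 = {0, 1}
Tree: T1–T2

No — edge (1,2) lies in no bag.

A tree decomposition must satisfy three properties: every vertex lies in some bag; for every edge, both endpoints lie together in some bag; and for every vertex, the bags containing it form a connected subtree. Here edge (1,2) lies in no bag, so the decomposition is invalid.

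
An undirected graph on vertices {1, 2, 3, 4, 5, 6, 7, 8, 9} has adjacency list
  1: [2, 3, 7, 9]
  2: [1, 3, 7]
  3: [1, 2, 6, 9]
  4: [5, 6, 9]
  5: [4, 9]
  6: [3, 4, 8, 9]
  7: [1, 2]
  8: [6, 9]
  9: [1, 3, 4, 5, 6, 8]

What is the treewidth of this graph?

2

A width-2 tree decomposition is:
Bags: B1 = {4, 6, 9}  B2 = {3, 6, 9}  B3 = {1, 3, 9}  B4 = {1, 2, 3}  B5 = {1, 2, 7}  B6 = {4, 5, 9}  B7 = {6, 8, 9}
Tree: B1–B2, B2–B3, B3–B4, B4–B5, B1–B6, B2–B7
Each bag holds 3 vertices, so the decomposition has width 2, which upper-bounds the treewidth. Conversely, {1, 3, 9} is a clique of size 3, and the vertices of any clique must share a bag in every tree decomposition; so some bag has ≥ 3 vertices and tw(G) ≥ 2. Therefore the treewidth is 2.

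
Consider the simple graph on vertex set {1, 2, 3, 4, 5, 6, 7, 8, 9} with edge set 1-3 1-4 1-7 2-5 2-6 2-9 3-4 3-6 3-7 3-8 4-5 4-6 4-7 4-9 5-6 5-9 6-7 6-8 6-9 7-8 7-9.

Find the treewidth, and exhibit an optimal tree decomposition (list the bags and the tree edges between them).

Treewidth 3.
One optimal decomposition is:
Bags: B1 = {4, 6, 7, 9}  B2 = {3, 4, 6, 7}  B3 = {1, 3, 4, 7}  B4 = {4, 5, 6, 9}  B5 = {3, 6, 7, 8}  B6 = {2, 5, 6, 9}
Tree: B1–B2, B2–B3, B1–B4, B2–B5, B4–B6

The largest bag has 4 vertices, giving width 3; this decomposition certifies tw(G) ≤ 3. On the other hand G contains the 4-clique {1, 3, 4, 7}. A clique must lie in a single bag of any decomposition, so no decomposition can have width below 3. Combining the bounds, tw(G) = 3.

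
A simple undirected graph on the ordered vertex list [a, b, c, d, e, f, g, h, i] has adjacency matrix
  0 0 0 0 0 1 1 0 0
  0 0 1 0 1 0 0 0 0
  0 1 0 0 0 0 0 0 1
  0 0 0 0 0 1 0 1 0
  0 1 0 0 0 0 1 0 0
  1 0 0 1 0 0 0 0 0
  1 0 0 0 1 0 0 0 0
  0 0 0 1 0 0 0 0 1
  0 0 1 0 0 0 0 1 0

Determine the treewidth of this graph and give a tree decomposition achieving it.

Treewidth 2.
One such decomposition:
Bags: B1 = {c, h, i}  B2 = {b, c, h}  B3 = {b, e, h}  B4 = {e, g, h}  B5 = {a, g, h}  B6 = {a, f, h}  B7 = {d, f, h}
Tree: B1–B2, B2–B3, B3–B4, B4–B5, B5–B6, B6–B7

The largest bag has 3 vertices, giving width 2; this decomposition certifies tw(G) ≤ 2. For the lower bound, G contains the cycle h–i–c–b–e–g–a–f–d–h, so G is not a forest; only forests have treewidth ≤ 1, hence tw(G) ≥ 2. Combining the bounds, tw(G) = 2.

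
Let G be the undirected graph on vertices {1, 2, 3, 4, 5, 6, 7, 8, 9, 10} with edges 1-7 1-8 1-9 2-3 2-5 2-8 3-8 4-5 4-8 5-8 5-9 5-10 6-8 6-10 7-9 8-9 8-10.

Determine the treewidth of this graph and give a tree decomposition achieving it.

Every bag has size at most 3, so the width is 3 − 1 = 2 and tw(G) ≤ 2. Conversely, {1, 8, 9} is a clique of size 3, and the vertices of any clique must share a bag in every tree decomposition; so some bag has ≥ 3 vertices and tw(G) ≥ 2. Hence tw(G) = 2 exactly.

Treewidth 2.
Bags: B1 = {1, 8, 9}  B2 = {5, 8, 9}  B3 = {2, 5, 8}  B4 = {2, 3, 8}  B5 = {1, 7, 9}  B6 = {5, 8, 10}  B7 = {6, 8, 10}  B8 = {4, 5, 8}
Tree: B1–B2, B2–B3, B3–B4, B1–B5, B2–B6, B6–B7, B6–B8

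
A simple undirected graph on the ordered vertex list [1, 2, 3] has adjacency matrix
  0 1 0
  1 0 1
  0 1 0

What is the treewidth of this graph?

1

A width-1 tree decomposition is:
Bags: B1 = {2, 3}  B2 = {1, 2}
Tree: B1–B2
Every bag has size at most 2, so the width is 2 − 1 = 1 and tw(G) ≤ 1. Since G has at least one edge (e.g. 3–2), it is not an edgeless graph, so tw(G) ≥ 1. Combining the bounds, tw(G) = 1.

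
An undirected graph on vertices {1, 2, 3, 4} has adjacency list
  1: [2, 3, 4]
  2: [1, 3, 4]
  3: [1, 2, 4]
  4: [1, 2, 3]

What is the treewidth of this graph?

A width-3 tree decomposition is:
Bags: B1 = {1, 2, 3, 4}
Tree: (single bag)
With just one bag of size 4, the width is 4 − 1 = 3, so tw(G) ≤ 3. Conversely, {1, 2, 3, 4} is a clique of size 4, and the vertices of any clique must share a bag in every tree decomposition; so some bag has ≥ 4 vertices and tw(G) ≥ 3. Hence tw(G) = 3 exactly.

3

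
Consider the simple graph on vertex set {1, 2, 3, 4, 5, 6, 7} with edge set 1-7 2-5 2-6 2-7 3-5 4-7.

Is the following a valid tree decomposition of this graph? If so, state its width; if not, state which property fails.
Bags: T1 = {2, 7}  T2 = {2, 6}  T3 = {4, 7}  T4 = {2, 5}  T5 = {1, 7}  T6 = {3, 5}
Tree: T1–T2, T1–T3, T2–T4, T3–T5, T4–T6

Yes; width 1.

Every vertex of G appears in some bag (union = {1, 2, 3, 4, 5, 6, 7}); every edge is covered by a bag; and for each vertex v the set of bags containing v is connected in the bag tree. The decomposition is therefore valid. The largest bag has 2 vertices, so the width is 1.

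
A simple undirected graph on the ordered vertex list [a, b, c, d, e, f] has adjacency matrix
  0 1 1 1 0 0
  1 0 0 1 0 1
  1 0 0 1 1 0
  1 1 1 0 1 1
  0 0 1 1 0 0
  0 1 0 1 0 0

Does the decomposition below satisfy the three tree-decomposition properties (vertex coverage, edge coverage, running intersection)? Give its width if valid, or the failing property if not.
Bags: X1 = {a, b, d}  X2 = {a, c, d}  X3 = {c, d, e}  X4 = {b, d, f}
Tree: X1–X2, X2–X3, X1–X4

Yes; width 2.

Vertex coverage: the bags together contain {a, b, c, d, e, f}, the full vertex set. Edge coverage: each edge of G has both endpoints in at least one bag. Running intersection: for every vertex, the bags containing it form a connected subtree. All three properties hold, so this is a valid tree decomposition of width max|bag| − 1 = 2, and hence tw(G) ≤ 2.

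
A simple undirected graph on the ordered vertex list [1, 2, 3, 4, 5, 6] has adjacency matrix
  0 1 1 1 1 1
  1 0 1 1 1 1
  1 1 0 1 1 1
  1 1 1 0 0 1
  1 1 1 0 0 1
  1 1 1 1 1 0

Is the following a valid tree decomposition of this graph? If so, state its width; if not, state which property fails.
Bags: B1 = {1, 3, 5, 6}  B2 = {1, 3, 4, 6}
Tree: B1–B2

No — vertex 2 appears in no bag.

A tree decomposition must satisfy three properties: every vertex lies in some bag; for every edge, both endpoints lie together in some bag; and for every vertex, the bags containing it form a connected subtree. Here vertex 2 appears in no bag, so the decomposition is invalid.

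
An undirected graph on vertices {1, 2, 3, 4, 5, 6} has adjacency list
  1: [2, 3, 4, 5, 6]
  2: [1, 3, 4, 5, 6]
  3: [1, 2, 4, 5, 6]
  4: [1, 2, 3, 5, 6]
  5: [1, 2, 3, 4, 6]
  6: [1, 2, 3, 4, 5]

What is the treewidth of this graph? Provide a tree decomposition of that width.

With just one bag of size 6, the width is 6 − 1 = 5, so tw(G) ≤ 5. For the lower bound, the 6 vertices {1, 2, 3, 4, 5, 6} are pairwise adjacent, and any tree decomposition puts a clique entirely inside one bag — forcing width ≥ 5. Combining the bounds, tw(G) = 5.

Treewidth 5.
Bags: B1 = {1, 2, 3, 4, 5, 6}
Tree: (single bag)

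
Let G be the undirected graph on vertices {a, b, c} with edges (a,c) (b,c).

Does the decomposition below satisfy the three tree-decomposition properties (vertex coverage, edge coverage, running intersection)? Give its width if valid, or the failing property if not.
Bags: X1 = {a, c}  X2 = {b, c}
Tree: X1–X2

Checking the three conditions: (i) the bags cover all of {a, b, c}; (ii) for each edge, some bag contains both endpoints; (iii) the bags containing any fixed vertex form a subtree. All hold, so the decomposition is valid with width 2 − 1 = 1.

Yes; width 1.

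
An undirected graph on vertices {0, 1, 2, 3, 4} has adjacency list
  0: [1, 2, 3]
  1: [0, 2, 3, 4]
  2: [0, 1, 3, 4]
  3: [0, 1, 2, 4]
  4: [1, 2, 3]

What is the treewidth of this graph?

A width-3 tree decomposition is:
Bags: B1 = {0, 1, 2, 3}  B2 = {1, 2, 3, 4}
Tree: B1–B2
Each bag holds 4 vertices, so the decomposition has width 3, which upper-bounds the treewidth. Conversely, {0, 1, 2, 3} is a clique of size 4, and the vertices of any clique must share a bag in every tree decomposition; so some bag has ≥ 4 vertices and tw(G) ≥ 3. Hence tw(G) = 3 exactly.

3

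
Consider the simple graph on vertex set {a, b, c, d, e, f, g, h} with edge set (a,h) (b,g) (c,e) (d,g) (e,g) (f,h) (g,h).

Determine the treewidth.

1

A width-1 tree decomposition is:
Bags: B1 = {d, g}  B2 = {e, g}  B3 = {g, h}  B4 = {a, h}  B5 = {f, h}  B6 = {b, g}  B7 = {c, e}
Tree: B1–B2, B1–B3, B3–B4, B3–B5, B1–B6, B2–B7
Each bag holds 2 vertices, so the decomposition has width 1, which upper-bounds the treewidth. G has an edge, so its treewidth is at least 1. Combining the bounds, tw(G) = 1.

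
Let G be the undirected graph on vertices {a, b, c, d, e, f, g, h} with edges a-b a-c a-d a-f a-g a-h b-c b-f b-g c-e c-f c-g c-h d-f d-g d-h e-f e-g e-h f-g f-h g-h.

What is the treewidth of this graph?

A width-4 tree decomposition is:
Bags: B1 = {a, c, f, g, h}  B2 = {a, b, c, f, g}  B3 = {c, e, f, g, h}  B4 = {a, d, f, g, h}
Tree: B1–B2, B1–B3, B1–B4
Each bag holds 5 vertices, so the decomposition has width 4, which upper-bounds the treewidth. For the lower bound, the 5 vertices {a, d, f, g, h} are pairwise adjacent, and any tree decomposition puts a clique entirely inside one bag — forcing width ≥ 4. The upper and lower bounds meet at 4, so that is the treewidth.

4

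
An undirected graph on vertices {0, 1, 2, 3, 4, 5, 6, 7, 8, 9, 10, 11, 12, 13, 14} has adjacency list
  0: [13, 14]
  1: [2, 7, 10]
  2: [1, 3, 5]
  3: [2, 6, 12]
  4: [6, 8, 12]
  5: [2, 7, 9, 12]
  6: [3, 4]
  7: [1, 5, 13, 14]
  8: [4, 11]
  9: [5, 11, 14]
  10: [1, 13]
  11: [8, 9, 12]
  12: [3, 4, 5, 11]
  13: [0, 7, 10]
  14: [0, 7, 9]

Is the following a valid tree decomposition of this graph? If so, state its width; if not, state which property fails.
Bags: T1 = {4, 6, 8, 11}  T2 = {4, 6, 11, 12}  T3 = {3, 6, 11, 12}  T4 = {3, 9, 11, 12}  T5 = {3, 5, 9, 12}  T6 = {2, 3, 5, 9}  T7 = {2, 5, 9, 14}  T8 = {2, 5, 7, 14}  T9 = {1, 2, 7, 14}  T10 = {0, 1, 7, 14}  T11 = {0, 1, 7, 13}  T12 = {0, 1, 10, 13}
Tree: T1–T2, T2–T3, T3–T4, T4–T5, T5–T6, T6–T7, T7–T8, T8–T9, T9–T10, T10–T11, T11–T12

Checking the three conditions: (i) the bags cover all of {0, 1, 2, 3, 4, 5, 6, 7, 8, 9, 10, 11, 12, 13, 14}; (ii) for each edge, some bag contains both endpoints; (iii) the bags containing any fixed vertex form a subtree. All hold, so the decomposition is valid with width 4 − 1 = 3.

Yes; width 3.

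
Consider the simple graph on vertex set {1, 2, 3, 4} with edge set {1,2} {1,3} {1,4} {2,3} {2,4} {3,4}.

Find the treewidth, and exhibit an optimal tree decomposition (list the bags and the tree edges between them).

A single bag containing all 4 vertices is trivially a valid decomposition of width 3. For the lower bound, the 4 vertices {1, 2, 3, 4} are pairwise adjacent, and any tree decomposition puts a clique entirely inside one bag — forcing width ≥ 3. Therefore the treewidth is 3.

Treewidth 3.
Bags: B1 = {1, 2, 3, 4}
Tree: (single bag)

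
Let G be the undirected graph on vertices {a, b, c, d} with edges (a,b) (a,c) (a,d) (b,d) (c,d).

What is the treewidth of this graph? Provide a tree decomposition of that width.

Treewidth 2.
One optimal decomposition is:
Bags: B1 = {a, c, d}  B2 = {a, b, d}
Tree: B1–B2

Each bag holds 3 vertices, so the decomposition has width 2, which upper-bounds the treewidth. For the lower bound, the 3 vertices {a, c, d} are pairwise adjacent, and any tree decomposition puts a clique entirely inside one bag — forcing width ≥ 2. The upper and lower bounds meet at 2, so that is the treewidth.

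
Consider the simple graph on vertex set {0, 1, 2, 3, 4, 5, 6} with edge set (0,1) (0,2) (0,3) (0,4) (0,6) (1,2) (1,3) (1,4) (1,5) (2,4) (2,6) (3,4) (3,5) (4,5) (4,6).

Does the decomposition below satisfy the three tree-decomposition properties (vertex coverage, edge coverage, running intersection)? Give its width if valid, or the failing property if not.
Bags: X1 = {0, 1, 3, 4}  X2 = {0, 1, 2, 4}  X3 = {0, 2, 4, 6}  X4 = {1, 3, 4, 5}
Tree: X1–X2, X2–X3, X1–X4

Every vertex of G appears in some bag (union = {0, 1, 2, 3, 4, 5, 6}); every edge is covered by a bag; and for each vertex v the set of bags containing v is connected in the bag tree. The decomposition is therefore valid. The largest bag has 4 vertices, so the width is 3.

Yes; width 3.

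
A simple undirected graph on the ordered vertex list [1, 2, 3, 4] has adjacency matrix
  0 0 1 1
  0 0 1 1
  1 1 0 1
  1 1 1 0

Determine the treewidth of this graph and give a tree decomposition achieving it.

Treewidth 2.
One optimal decomposition is:
Bags: B1 = {1, 3, 4}  B2 = {2, 3, 4}
Tree: B1–B2

Every bag has size at most 3, so the width is 3 − 1 = 2 and tw(G) ≤ 2. For the lower bound, the 3 vertices {1, 3, 4} are pairwise adjacent, and any tree decomposition puts a clique entirely inside one bag — forcing width ≥ 2. The upper and lower bounds meet at 2, so that is the treewidth.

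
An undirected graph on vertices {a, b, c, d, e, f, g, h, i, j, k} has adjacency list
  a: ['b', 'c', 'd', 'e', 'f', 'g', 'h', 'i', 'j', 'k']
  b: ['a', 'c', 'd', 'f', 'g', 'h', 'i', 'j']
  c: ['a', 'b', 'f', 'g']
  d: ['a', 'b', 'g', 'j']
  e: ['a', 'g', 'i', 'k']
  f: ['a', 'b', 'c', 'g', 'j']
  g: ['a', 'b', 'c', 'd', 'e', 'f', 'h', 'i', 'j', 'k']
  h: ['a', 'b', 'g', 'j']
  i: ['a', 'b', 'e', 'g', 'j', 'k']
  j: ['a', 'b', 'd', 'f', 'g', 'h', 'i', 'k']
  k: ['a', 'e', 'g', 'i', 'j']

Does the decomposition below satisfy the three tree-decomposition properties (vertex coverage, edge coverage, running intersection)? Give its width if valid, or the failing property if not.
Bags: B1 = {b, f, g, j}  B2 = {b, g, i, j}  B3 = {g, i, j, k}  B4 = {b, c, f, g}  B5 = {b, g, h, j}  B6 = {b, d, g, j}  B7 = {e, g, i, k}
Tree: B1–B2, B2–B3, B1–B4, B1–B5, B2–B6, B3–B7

No — vertex a appears in no bag.

A tree decomposition must satisfy three properties: every vertex lies in some bag; for every edge, both endpoints lie together in some bag; and for every vertex, the bags containing it form a connected subtree. Here vertex a appears in no bag, so the decomposition is invalid.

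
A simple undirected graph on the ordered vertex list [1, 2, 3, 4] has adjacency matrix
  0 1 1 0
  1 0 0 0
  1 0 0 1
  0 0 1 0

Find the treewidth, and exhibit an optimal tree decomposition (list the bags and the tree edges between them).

Treewidth 1.
One such decomposition:
Bags: B1 = {1, 2}  B2 = {1, 3}  B3 = {3, 4}
Tree: B1–B2, B2–B3

The largest bag has 2 vertices, giving width 1; this decomposition certifies tw(G) ≤ 1. Any graph with an edge has treewidth ≥ 1, and G has the edge 1–2. The upper and lower bounds meet at 1, so that is the treewidth.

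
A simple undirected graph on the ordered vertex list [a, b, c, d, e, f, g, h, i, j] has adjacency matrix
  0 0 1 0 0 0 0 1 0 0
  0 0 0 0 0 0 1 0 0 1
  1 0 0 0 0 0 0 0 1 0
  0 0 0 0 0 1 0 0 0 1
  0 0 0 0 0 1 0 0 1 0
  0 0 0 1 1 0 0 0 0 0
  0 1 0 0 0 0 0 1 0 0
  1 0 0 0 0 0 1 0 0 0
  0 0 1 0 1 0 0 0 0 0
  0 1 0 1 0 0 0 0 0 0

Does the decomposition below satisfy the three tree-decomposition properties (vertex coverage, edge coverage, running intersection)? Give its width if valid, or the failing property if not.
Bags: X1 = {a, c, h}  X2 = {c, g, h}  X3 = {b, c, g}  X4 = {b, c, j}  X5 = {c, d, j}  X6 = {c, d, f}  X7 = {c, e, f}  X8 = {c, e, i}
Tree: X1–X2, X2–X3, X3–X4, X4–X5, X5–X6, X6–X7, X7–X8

Vertex coverage: the bags together contain {a, b, c, d, e, f, g, h, i, j}, the full vertex set. Edge coverage: each edge of G has both endpoints in at least one bag. Running intersection: for every vertex, the bags containing it form a connected subtree. All three properties hold, so this is a valid tree decomposition of width max|bag| − 1 = 2, and hence tw(G) ≤ 2.

Yes; width 2.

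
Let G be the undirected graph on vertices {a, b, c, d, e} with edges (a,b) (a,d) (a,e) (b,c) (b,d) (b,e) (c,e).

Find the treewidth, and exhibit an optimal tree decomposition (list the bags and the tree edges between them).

Each bag holds 3 vertices, so the decomposition has width 2, which upper-bounds the treewidth. On the other hand G contains the 3-clique {a, b, d}. A clique must lie in a single bag of any decomposition, so no decomposition can have width below 2. The upper and lower bounds meet at 2, so that is the treewidth.

Treewidth 2.
One such decomposition:
Bags: B1 = {a, b, e}  B2 = {b, c, e}  B3 = {a, b, d}
Tree: B1–B2, B1–B3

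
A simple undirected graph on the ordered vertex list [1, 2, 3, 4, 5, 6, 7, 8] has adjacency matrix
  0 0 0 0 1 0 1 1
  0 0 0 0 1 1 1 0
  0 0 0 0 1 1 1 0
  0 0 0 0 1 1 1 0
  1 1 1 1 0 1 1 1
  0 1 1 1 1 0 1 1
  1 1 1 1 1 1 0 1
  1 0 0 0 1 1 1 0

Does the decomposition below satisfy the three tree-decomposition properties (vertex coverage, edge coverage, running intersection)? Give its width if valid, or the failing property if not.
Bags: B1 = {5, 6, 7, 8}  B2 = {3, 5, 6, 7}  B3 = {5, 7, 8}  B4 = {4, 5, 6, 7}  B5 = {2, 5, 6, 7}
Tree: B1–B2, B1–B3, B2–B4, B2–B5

A tree decomposition must satisfy three properties: every vertex lies in some bag; for every edge, both endpoints lie together in some bag; and for every vertex, the bags containing it form a connected subtree. Here vertex 1 appears in no bag, so the decomposition is invalid.

No — vertex 1 appears in no bag.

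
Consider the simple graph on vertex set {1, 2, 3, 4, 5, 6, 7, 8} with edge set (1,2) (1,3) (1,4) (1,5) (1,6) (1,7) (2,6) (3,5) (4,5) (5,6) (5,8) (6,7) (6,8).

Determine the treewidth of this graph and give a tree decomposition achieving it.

The largest bag has 3 vertices, giving width 2; this decomposition certifies tw(G) ≤ 2. On the other hand G contains the 3-clique {5, 6, 8}. A clique must lie in a single bag of any decomposition, so no decomposition can have width below 2. Combining the bounds, tw(G) = 2.

Treewidth 2.
One such decomposition:
Bags: B1 = {1, 5, 6}  B2 = {1, 4, 5}  B3 = {1, 3, 5}  B4 = {5, 6, 8}  B5 = {1, 6, 7}  B6 = {1, 2, 6}
Tree: B1–B2, B2–B3, B1–B4, B1–B5, B1–B6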